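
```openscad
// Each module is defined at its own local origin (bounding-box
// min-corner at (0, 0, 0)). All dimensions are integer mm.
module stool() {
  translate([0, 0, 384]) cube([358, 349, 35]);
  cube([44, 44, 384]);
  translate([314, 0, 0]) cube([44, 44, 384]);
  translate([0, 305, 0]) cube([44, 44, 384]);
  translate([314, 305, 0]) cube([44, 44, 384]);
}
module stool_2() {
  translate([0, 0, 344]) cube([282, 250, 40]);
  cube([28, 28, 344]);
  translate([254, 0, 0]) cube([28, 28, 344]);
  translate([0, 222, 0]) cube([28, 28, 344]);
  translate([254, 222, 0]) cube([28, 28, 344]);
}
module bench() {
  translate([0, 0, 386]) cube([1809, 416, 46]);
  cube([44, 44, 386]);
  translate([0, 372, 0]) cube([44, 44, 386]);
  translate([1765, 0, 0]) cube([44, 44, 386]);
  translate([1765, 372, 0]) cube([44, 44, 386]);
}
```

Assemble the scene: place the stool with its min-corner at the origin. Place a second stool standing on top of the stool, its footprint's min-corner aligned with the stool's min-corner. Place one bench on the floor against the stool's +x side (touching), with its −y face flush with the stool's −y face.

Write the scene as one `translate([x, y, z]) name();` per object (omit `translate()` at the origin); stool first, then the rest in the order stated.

stool();
translate([0, 0, 419]) stool_2();
translate([358, 0, 0]) bench();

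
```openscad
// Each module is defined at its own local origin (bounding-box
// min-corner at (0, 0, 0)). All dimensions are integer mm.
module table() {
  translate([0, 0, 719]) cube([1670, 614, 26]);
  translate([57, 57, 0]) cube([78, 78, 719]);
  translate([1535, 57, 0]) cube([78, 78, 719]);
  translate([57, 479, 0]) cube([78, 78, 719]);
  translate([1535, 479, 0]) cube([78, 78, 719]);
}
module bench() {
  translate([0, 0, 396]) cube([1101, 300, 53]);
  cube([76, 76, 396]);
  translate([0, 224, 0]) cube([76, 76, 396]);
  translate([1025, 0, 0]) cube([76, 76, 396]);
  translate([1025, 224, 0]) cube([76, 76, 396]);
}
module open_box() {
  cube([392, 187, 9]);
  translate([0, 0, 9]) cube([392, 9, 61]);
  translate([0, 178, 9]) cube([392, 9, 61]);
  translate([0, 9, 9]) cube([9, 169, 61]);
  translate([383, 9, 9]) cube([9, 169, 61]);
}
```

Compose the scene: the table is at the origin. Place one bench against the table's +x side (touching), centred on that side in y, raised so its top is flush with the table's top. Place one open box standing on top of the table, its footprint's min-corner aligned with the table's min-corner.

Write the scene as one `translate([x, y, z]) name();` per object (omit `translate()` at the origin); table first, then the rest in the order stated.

table();
translate([1670, 157, 296]) bench();
translate([0, 0, 745]) open_box();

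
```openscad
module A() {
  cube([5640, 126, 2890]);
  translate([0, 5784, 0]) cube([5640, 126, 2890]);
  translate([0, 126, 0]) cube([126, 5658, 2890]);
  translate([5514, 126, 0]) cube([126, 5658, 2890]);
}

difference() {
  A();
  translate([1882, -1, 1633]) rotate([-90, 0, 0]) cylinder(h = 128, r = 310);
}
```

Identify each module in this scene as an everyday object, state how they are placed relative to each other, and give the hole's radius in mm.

The subtracted cylinder has r = 310 mm.

A is a house frame. The house frame has a circular hole through its front wall. The hole's radius is 310 mm.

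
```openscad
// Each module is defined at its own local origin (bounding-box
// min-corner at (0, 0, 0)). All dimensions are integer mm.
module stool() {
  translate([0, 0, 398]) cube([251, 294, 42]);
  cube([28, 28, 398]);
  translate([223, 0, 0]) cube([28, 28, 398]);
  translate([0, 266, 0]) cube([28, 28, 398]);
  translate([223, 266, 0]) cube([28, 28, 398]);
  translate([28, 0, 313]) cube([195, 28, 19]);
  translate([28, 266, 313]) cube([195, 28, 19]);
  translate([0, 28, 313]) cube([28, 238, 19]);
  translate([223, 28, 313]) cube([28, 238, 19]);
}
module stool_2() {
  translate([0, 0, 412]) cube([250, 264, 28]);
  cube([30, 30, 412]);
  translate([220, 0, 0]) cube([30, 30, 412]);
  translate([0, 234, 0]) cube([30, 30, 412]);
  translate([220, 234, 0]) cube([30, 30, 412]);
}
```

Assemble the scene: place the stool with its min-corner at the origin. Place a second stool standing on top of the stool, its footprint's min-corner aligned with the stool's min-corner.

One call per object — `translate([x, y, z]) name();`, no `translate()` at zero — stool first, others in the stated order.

stool();
translate([0, 0, 440]) stool_2();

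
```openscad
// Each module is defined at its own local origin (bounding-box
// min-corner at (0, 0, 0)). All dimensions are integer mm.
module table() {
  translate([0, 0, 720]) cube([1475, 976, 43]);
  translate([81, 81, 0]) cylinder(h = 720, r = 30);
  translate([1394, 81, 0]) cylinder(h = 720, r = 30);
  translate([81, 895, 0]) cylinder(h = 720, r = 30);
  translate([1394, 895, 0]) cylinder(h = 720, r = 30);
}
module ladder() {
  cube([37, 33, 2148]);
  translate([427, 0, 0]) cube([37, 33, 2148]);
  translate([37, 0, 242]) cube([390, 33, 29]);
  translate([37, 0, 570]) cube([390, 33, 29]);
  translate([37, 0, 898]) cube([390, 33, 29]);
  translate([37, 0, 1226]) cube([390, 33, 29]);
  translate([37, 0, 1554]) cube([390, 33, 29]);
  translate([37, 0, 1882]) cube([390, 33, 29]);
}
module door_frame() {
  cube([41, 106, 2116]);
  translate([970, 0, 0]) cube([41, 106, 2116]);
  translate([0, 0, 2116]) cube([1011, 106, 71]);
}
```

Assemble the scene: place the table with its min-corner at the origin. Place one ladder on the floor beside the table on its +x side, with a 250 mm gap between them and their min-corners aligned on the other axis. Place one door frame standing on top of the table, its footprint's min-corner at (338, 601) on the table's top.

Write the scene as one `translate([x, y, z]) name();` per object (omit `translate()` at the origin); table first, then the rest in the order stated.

table();
translate([1725, 0, 0]) ladder();
translate([338, 601, 763]) door_frame();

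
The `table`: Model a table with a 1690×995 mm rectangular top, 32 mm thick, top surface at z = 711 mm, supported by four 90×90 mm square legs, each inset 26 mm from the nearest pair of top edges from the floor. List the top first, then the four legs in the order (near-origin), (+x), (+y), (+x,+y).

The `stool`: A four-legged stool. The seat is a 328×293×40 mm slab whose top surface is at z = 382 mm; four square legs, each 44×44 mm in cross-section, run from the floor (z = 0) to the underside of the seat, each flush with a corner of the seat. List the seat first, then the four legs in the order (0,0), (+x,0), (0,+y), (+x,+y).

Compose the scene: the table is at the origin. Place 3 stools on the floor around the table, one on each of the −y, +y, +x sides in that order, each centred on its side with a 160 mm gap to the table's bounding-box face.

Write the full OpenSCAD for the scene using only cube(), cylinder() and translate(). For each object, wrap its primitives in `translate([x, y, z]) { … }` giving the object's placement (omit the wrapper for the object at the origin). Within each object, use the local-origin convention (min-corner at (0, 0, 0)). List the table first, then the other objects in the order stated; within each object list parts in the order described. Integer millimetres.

translate([0, 0, 679]) cube([1690, 995, 32]);
translate([26, 26, 0]) cube([90, 90, 679]);
translate([1574, 26, 0]) cube([90, 90, 679]);
translate([26, 879, 0]) cube([90, 90, 679]);
translate([1574, 879, 0]) cube([90, 90, 679]);
translate([681, -453, 0]) {
  translate([0, 0, 342]) cube([328, 293, 40]);
  cube([44, 44, 342]);
  translate([284, 0, 0]) cube([44, 44, 342]);
  translate([0, 249, 0]) cube([44, 44, 342]);
  translate([284, 249, 0]) cube([44, 44, 342]);
}
translate([681, 1155, 0]) {
  translate([0, 0, 342]) cube([328, 293, 40]);
  cube([44, 44, 342]);
  translate([284, 0, 0]) cube([44, 44, 342]);
  translate([0, 249, 0]) cube([44, 44, 342]);
  translate([284, 249, 0]) cube([44, 44, 342]);
}
translate([1850, 351, 0]) {
  translate([0, 0, 342]) cube([328, 293, 40]);
  cube([44, 44, 342]);
  translate([284, 0, 0]) cube([44, 44, 342]);
  translate([0, 249, 0]) cube([44, 44, 342]);
  translate([284, 249, 0]) cube([44, 44, 342]);
}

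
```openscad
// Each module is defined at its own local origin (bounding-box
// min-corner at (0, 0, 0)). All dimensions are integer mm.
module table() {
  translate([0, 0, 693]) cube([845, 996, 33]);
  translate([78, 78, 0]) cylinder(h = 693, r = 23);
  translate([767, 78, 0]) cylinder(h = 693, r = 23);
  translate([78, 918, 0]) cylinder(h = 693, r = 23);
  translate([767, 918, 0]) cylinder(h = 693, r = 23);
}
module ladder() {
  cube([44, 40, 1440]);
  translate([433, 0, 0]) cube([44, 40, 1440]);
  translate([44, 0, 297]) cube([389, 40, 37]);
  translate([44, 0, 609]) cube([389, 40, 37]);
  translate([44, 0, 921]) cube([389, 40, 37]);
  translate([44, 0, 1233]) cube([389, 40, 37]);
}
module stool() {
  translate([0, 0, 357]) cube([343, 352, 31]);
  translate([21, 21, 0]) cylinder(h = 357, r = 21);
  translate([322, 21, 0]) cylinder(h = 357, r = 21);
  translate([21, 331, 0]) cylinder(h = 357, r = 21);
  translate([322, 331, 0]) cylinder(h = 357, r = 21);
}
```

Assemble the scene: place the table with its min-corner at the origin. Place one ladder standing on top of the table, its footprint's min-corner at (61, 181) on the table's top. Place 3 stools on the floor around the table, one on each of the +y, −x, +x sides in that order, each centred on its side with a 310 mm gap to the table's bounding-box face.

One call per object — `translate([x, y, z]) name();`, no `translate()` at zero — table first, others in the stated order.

table();
translate([61, 181, 726]) ladder();
translate([251, 1306, 0]) stool();
translate([-653, 322, 0]) stool();
translate([1155, 322, 0]) stool();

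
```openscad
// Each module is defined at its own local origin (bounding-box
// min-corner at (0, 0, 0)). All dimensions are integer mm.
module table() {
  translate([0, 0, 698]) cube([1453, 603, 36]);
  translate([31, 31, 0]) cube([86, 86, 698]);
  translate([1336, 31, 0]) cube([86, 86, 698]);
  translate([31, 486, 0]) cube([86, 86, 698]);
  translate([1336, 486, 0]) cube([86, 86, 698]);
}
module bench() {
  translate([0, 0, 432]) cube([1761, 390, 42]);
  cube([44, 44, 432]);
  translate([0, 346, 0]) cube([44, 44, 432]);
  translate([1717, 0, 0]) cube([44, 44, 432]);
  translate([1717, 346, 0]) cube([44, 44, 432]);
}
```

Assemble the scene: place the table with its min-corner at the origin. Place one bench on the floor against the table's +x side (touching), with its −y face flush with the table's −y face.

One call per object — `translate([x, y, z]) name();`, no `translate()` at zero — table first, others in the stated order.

table();
translate([1453, 0, 0]) bench();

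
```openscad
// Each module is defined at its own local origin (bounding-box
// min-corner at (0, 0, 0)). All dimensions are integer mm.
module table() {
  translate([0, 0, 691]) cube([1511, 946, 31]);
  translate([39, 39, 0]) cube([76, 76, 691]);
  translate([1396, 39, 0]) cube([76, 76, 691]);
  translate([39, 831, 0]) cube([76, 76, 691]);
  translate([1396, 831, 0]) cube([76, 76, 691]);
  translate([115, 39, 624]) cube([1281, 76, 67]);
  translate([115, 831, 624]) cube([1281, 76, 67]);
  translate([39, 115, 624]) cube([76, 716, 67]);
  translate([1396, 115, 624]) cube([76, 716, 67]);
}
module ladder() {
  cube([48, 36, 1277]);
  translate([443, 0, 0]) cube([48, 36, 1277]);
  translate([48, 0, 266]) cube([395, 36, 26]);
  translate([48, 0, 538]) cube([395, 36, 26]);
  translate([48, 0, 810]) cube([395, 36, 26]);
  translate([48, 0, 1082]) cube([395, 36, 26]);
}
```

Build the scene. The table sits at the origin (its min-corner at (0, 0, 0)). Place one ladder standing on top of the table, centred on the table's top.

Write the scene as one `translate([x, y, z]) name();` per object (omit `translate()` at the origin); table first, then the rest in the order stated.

table();
translate([510, 455, 722]) ladder();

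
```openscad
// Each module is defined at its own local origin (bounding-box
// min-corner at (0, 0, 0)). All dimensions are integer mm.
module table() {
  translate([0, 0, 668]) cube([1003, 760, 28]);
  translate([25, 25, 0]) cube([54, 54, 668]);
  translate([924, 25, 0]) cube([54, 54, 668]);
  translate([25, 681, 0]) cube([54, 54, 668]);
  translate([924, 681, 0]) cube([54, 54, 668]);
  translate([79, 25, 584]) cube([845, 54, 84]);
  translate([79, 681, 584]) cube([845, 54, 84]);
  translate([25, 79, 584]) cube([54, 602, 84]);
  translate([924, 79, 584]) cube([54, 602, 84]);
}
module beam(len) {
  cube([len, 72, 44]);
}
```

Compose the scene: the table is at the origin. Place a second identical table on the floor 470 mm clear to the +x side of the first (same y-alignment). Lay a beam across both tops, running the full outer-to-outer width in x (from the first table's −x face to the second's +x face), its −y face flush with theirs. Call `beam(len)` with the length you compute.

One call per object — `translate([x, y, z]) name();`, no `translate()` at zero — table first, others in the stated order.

table();
translate([1473, 0, 0]) table();
translate([0, 0, 696]) beam(2476);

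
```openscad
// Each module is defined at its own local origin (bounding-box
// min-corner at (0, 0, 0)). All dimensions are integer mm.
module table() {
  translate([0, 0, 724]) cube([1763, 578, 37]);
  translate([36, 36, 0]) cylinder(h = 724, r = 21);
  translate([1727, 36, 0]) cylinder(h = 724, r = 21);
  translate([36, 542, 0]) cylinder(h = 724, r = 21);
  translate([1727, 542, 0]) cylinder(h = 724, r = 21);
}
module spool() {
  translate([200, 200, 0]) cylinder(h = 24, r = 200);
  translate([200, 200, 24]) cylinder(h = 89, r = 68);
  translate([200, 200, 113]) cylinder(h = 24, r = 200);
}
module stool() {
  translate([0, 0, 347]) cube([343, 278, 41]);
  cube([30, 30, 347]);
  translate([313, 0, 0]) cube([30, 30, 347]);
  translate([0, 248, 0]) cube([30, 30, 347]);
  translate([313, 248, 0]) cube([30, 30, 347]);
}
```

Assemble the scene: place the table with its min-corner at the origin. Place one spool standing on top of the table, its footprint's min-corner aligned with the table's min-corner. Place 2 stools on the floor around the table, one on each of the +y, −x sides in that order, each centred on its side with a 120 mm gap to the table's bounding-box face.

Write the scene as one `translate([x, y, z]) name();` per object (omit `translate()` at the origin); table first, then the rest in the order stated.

table();
translate([0, 0, 761]) spool();
translate([710, 698, 0]) stool();
translate([-463, 150, 0]) stool();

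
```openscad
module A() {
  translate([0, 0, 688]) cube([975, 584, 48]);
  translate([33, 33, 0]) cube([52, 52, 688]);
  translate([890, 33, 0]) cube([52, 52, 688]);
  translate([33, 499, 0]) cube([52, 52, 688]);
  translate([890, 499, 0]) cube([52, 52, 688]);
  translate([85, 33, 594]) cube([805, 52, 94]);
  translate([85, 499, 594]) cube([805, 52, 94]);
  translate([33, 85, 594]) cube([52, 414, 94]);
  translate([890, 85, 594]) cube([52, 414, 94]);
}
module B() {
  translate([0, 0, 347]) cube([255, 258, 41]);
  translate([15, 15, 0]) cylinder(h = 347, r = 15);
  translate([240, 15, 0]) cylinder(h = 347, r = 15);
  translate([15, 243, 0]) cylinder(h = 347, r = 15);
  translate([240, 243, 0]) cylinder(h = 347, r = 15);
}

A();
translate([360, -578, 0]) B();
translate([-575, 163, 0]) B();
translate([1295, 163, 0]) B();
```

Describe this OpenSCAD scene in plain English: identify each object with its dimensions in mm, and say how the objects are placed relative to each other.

A is a rectangular dining table. The top is 975×584×48 mm with its upper surface at z = 736 mm. It stands on four 52×52 mm square legs, each inset 33 mm from the nearest pair of top edges, running from the floor to the underside of the top. Four apron rails, 52 mm thick and 94 mm tall, run between adjacent legs with their top edges flush with the underside of the top and their outer faces flush with the legs' outer faces.

B is a four-legged stool. The seat is a 255×258×41 mm slab whose top surface is at z = 388 mm; four round legs, each 30 mm in diameter, run from the floor (z = 0) to the underside of the seat, each leg's axis is inset half a diameter from the nearest pair of seat edges (so the leg's bounding box is flush with the corner).

Three stools sit around the table at the −y, −x, +x sides.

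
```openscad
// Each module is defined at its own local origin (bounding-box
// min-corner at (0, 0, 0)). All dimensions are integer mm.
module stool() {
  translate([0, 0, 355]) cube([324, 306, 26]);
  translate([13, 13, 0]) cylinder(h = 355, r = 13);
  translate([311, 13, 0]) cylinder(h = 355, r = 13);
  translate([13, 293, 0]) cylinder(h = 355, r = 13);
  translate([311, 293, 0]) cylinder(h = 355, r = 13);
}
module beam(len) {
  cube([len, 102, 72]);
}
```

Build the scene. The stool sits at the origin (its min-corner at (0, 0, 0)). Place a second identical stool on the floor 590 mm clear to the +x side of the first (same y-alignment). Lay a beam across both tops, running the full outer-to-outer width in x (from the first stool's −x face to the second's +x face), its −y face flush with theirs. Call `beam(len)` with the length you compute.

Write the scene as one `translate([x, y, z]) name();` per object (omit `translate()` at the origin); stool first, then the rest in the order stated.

stool();
translate([914, 0, 0]) stool();
translate([0, 0, 381]) beam(1238);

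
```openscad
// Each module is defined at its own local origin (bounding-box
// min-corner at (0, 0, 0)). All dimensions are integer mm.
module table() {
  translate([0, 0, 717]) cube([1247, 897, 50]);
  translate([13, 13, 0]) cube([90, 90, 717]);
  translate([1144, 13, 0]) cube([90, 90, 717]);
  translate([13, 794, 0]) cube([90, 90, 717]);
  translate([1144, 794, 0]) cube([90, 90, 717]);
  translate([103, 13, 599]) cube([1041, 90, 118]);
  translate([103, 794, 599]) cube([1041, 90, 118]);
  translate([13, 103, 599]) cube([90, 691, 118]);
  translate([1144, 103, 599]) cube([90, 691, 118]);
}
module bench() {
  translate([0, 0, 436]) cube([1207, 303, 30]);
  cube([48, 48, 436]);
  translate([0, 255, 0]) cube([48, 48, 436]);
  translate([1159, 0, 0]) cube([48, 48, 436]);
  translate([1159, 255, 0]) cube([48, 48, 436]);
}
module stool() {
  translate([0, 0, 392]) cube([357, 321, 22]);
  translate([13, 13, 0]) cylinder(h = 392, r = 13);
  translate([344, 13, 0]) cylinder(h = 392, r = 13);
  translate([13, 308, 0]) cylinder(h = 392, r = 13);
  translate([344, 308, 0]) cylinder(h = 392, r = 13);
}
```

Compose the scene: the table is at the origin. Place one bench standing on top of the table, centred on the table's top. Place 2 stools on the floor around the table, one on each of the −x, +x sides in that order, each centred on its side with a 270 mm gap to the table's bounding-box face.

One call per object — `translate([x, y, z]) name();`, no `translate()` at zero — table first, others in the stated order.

table();
translate([20, 297, 767]) bench();
translate([-627, 288, 0]) stool();
translate([1517, 288, 0]) stool();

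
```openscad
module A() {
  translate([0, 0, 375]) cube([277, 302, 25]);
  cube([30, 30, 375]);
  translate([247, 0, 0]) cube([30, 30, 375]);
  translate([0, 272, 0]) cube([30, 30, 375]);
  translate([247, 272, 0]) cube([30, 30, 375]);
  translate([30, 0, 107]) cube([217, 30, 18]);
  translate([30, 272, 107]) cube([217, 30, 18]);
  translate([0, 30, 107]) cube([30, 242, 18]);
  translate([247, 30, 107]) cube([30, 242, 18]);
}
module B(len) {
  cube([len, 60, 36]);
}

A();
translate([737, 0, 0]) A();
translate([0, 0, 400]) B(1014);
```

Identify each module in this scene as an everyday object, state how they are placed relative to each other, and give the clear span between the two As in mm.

Second stool starts at x = 737; first ends at x = 277; clear span = 737 − 277 = 460 mm.

A is a stool. B is a beam. A beam spans the tops of two stools. The clear span between the two stools is 460 mm.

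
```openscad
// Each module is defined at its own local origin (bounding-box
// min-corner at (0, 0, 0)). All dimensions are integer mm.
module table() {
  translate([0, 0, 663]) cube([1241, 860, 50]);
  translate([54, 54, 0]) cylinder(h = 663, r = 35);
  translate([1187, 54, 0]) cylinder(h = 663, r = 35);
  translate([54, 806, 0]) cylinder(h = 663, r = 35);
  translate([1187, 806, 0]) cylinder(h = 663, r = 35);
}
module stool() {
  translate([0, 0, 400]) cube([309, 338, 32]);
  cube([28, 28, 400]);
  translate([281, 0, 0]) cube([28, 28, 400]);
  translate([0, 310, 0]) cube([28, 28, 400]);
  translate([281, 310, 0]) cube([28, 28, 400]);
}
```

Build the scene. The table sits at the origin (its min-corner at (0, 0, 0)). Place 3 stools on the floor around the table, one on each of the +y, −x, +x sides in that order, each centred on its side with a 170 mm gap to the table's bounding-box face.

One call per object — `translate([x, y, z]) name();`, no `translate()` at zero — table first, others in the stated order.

table();
translate([466, 1030, 0]) stool();
translate([-479, 261, 0]) stool();
translate([1411, 261, 0]) stool();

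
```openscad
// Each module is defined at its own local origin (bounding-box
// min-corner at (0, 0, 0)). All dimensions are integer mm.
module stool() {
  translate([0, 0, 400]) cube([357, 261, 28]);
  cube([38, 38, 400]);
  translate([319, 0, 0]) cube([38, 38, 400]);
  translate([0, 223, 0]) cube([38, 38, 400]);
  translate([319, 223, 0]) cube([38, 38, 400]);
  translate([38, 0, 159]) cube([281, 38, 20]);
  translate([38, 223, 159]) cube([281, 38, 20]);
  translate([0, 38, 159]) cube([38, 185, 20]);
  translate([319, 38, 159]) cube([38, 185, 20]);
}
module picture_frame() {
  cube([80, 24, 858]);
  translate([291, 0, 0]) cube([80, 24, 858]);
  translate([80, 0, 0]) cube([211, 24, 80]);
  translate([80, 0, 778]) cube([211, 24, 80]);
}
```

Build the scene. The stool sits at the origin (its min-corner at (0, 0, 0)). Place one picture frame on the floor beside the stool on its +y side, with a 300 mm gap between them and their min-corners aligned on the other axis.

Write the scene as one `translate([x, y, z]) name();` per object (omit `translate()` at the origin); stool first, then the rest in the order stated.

stool();
translate([0, 561, 0]) picture_frame();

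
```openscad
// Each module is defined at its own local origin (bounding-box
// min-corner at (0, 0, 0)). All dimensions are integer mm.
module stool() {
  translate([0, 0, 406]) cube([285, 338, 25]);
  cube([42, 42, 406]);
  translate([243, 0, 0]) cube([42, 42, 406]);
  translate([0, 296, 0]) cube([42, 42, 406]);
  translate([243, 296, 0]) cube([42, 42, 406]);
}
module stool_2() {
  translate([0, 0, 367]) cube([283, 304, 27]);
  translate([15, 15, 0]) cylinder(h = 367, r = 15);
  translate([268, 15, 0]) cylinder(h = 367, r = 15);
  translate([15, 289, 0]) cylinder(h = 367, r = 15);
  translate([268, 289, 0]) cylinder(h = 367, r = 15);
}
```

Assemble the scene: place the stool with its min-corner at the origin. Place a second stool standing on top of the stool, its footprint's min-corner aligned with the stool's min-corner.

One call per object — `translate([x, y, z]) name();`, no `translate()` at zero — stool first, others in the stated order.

stool();
translate([0, 0, 431]) stool_2();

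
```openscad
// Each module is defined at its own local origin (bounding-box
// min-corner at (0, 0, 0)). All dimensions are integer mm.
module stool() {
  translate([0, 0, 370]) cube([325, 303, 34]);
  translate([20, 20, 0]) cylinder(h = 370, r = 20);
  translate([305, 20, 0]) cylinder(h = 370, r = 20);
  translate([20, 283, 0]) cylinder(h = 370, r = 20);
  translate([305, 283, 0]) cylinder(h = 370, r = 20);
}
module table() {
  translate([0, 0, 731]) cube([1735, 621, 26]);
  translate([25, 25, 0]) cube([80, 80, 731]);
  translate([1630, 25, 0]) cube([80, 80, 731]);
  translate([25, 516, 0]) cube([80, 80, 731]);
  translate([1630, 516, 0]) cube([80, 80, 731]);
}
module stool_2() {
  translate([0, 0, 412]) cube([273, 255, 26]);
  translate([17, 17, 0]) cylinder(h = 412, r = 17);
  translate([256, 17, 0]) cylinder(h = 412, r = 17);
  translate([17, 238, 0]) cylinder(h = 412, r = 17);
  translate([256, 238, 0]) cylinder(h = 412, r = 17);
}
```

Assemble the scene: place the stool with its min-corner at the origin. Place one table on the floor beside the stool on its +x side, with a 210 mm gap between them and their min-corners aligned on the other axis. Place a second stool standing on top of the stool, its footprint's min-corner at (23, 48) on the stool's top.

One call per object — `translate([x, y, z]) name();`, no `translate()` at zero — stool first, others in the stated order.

stool();
translate([535, 0, 0]) table();
translate([23, 48, 404]) stool_2();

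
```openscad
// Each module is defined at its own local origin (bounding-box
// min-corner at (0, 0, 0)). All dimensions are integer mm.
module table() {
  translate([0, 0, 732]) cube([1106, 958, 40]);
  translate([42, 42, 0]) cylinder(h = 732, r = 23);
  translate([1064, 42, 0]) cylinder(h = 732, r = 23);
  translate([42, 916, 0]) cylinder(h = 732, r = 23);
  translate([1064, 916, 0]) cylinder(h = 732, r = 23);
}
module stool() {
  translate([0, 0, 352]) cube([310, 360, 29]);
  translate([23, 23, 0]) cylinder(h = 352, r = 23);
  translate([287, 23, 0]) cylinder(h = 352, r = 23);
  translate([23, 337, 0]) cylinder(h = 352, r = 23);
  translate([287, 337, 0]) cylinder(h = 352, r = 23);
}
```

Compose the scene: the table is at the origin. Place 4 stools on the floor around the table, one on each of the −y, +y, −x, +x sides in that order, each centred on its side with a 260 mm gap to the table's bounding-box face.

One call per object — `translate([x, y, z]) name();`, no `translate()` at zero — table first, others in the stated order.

table();
translate([398, -620, 0]) stool();
translate([398, 1218, 0]) stool();
translate([-570, 299, 0]) stool();
translate([1366, 299, 0]) stool();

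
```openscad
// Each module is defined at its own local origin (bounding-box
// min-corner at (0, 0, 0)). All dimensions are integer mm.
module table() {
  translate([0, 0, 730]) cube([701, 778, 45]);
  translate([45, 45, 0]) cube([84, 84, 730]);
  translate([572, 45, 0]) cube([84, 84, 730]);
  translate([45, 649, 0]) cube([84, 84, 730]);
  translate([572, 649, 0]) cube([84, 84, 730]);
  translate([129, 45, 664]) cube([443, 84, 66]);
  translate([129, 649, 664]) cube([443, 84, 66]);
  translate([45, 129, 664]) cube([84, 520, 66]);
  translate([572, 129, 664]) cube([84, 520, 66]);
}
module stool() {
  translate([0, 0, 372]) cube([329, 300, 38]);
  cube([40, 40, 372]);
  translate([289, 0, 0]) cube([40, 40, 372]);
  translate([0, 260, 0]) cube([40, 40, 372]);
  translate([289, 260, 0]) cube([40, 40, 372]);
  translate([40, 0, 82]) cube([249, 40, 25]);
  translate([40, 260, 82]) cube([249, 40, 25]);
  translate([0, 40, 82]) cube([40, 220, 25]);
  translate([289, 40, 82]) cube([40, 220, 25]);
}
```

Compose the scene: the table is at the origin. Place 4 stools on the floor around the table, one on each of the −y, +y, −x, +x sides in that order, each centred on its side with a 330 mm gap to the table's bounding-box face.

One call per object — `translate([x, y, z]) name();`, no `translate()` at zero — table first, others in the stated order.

table();
translate([186, -630, 0]) stool();
translate([186, 1108, 0]) stool();
translate([-659, 239, 0]) stool();
translate([1031, 239, 0]) stool();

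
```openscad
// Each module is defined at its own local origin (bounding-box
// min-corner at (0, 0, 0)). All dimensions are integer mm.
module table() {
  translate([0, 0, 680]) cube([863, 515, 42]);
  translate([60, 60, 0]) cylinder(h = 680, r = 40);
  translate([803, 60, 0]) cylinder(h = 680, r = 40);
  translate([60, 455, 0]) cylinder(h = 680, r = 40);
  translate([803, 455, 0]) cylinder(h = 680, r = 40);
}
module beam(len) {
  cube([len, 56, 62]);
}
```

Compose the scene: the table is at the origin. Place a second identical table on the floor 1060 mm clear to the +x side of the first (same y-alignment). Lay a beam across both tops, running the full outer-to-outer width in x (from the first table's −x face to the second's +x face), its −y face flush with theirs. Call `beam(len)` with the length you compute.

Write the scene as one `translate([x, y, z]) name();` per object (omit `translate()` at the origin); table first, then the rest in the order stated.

table();
translate([1923, 0, 0]) table();
translate([0, 0, 722]) beam(2786);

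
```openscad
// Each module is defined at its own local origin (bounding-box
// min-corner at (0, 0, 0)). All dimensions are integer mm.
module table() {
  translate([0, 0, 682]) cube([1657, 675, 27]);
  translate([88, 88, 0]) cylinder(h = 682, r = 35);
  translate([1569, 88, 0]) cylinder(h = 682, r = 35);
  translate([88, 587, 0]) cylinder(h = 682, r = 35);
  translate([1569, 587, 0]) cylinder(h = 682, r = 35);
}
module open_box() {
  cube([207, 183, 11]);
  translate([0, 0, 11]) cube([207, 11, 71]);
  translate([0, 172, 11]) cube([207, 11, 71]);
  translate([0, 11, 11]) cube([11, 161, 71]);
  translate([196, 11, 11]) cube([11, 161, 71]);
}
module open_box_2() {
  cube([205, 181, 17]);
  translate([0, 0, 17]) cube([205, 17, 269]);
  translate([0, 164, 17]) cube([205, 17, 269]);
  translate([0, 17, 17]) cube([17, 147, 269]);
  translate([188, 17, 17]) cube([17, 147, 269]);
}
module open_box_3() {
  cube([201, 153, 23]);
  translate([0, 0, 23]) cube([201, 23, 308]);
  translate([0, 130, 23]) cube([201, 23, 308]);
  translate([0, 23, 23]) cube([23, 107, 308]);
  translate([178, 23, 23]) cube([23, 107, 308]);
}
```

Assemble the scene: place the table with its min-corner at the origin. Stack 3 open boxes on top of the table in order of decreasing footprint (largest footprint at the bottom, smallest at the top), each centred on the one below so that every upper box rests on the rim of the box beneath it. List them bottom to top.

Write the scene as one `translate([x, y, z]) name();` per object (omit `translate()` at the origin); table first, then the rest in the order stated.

table();
translate([725, 246, 709]) open_box();
translate([726, 247, 791]) open_box_2();
translate([728, 261, 1077]) open_box_3();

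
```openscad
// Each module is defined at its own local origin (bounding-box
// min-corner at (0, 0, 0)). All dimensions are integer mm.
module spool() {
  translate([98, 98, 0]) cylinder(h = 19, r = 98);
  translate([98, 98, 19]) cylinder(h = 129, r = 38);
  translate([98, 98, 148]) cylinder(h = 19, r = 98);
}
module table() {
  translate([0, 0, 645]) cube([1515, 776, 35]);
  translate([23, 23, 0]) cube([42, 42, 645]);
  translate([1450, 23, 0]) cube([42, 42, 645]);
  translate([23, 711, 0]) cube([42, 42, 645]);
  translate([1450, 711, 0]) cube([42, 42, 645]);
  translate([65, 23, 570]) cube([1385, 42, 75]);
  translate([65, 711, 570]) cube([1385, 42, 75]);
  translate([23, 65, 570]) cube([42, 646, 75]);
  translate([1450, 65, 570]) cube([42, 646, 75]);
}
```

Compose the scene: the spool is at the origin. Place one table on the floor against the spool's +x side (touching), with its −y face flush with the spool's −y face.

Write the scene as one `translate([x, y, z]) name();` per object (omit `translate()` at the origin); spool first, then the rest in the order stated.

spool();
translate([196, 0, 0]) table();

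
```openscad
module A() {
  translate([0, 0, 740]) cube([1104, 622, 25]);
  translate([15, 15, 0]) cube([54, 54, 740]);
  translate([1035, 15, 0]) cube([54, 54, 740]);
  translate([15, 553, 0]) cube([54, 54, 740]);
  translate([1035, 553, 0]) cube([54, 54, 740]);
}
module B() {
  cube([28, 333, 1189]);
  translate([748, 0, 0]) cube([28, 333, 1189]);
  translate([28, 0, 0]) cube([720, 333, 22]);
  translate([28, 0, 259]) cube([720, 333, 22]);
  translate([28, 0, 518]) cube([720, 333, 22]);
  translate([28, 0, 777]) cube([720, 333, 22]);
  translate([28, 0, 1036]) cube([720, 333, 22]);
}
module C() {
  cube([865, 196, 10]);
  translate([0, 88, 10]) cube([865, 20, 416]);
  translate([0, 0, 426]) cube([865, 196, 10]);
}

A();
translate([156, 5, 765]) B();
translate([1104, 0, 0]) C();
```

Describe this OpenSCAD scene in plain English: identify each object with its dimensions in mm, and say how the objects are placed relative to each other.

A is a rectangular dining table. The top is 1104×622×25 mm with its upper surface at z = 765 mm. It stands on four 54×54 mm square legs, each inset 15 mm from the nearest pair of top edges, running from the floor to the underside of the top.

B is an open bookshelf. Two side panels, each 28 mm thick, 333 mm deep and 1189 mm tall, stand 776 mm apart (outside-to-outside). Between them sit 5 shelves, each 22 mm thick and 333 mm deep, spanning the full gap between the sides. The bottom shelf rests on the floor (its underside at z = 0) and the clear gap between one shelf's top and the next shelf's underside is 237 mm.

C is an I-beam lying along x, 865 mm long. Overall section height 436 mm. Two flanges 196 mm wide (y) and 10 mm thick, one on the floor and one at the top; a web 20 mm thick runs between them, centred on the flange width.

The bookshelf is on top of the table. The I-beam is against the table's +x side, with their −y faces flush.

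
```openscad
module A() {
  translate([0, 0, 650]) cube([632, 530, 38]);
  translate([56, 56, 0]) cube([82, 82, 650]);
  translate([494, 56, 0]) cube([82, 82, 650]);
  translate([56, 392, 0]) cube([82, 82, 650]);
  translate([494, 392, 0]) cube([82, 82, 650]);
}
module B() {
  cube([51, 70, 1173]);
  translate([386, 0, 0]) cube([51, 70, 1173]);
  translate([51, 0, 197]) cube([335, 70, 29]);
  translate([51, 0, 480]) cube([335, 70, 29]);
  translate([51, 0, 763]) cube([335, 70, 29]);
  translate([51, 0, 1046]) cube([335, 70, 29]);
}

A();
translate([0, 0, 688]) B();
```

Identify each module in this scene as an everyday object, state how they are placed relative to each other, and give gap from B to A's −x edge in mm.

A is a table. B is a ladder. The ladder is on top of the table. The gap from the ladder to the table's −x edge is 0 mm.

The ladder's min-x is at 0; the table's min-x is 0; gap = 0 mm.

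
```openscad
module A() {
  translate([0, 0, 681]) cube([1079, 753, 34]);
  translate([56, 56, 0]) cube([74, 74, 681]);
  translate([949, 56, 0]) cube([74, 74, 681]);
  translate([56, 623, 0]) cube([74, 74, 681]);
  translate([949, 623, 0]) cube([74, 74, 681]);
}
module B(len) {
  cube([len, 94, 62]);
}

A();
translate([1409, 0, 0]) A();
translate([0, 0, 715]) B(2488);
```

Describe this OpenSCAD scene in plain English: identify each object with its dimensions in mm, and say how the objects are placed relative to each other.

A is a table with a 1079×753 mm rectangular top, 34 mm thick, top surface at z = 715 mm, supported by four 74×74 mm square legs, each inset 56 mm from the nearest pair of top edges, running from the floor.

B is a rectangular beam 2488 mm long (x), 94 mm deep (y), 62 mm thick (z).

The beam spans the tops of two tables placed 330 mm apart, resting at z = 715 mm.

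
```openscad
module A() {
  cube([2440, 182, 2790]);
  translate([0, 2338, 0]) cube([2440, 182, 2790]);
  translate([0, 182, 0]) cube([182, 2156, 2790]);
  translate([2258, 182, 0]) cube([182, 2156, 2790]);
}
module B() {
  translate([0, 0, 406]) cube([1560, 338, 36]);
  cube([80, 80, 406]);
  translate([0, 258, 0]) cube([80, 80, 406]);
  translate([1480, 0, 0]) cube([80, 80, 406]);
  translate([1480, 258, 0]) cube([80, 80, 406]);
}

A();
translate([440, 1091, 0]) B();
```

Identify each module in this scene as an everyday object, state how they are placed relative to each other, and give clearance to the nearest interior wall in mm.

Clearances: x = 258, y = 909; minimum 258 mm.

A is a house frame. B is a bench. The bench sits inside the house frame, centred. The clearance to the nearest interior wall is 258 mm.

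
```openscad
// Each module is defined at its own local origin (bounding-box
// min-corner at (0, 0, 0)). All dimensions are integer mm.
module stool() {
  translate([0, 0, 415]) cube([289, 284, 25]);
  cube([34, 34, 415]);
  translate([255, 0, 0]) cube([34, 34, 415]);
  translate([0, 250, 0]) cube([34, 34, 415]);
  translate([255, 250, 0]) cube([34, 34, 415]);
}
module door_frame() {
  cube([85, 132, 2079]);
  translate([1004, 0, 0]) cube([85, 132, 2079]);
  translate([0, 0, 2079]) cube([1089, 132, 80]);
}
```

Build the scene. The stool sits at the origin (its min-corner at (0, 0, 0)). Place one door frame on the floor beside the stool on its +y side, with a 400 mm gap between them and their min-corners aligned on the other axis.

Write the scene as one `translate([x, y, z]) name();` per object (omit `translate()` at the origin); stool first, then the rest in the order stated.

stool();
translate([0, 684, 0]) door_frame();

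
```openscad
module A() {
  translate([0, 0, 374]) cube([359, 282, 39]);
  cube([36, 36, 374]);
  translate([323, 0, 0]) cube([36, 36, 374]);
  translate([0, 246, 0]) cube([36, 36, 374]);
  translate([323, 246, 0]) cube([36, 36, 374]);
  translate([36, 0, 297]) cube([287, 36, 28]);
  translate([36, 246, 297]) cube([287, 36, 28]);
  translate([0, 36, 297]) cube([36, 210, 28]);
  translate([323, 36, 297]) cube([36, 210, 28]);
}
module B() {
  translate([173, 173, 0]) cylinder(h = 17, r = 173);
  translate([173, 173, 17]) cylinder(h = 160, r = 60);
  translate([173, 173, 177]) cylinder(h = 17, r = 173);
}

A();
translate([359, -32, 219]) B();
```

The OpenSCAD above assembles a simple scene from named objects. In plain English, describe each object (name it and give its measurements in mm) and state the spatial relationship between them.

A is a four-legged stool. The seat is 359×282 mm, 39 mm thick, top at z = 413 mm. It stands on four square legs, each 36×36 mm in cross-section, from z = 0 to the seat underside, each flush with a corner of the seat. Four stretchers, 36 mm wide and 28 mm tall, connect adjacent legs with their undersides at z = 297 mm, each running between the inner faces of the legs it joins and aligned with the legs' outer faces on the other axis.

B is a spool: two coaxial disc flanges of radius 173 mm and thickness 17 mm, joined by a core cylinder of radius 60 mm and height 160 mm. The lower flange rests on z = 0 and the three cylinders share a vertical axis.

The spool is beside the stool with their tops flush at z = 413.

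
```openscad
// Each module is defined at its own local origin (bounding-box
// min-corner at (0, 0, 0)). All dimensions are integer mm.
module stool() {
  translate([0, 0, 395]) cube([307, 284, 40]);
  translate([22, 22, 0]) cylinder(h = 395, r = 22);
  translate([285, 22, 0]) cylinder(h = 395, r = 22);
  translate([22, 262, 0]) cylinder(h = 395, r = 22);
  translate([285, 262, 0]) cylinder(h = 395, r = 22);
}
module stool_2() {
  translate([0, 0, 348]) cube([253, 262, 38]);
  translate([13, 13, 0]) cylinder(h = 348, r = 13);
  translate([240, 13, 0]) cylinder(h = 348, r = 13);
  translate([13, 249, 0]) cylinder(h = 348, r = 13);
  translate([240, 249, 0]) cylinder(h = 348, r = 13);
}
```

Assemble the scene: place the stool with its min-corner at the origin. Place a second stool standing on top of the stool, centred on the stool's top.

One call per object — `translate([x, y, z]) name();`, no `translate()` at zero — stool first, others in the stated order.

stool();
translate([27, 11, 435]) stool_2();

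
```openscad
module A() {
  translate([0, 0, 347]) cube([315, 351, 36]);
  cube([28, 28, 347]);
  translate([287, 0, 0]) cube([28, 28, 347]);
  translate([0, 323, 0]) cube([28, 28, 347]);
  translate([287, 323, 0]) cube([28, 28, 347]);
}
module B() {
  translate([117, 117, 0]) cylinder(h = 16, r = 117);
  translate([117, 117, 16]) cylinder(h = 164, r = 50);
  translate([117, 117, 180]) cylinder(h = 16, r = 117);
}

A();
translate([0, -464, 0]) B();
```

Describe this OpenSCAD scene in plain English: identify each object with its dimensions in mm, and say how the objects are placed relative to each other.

A is a four-legged stool. The seat is 315×351 mm, 36 mm thick, top at z = 383 mm. It stands on four square legs, each 28×28 mm in cross-section, from z = 0 to the seat underside, each flush with a corner of the seat.

B is a spool: two coaxial disc flanges of radius 117 mm and thickness 16 mm, joined by a core cylinder of radius 50 mm and height 164 mm. The lower flange rests on z = 0 and the three cylinders share a vertical axis.

The spool is on the floor beside the stool on its −y side.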